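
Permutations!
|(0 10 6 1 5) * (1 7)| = 6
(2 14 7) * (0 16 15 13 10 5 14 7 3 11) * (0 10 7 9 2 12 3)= [16, 1, 9, 11, 4, 14, 6, 12, 8, 2, 5, 10, 3, 7, 0, 13, 15]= (0 16 15 13 7 12 3 11 10 5 14)(2 9)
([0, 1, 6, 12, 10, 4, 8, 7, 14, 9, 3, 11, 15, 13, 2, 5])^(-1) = (2 14 8 6)(3 10 4 5 15 12)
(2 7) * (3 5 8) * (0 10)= [10, 1, 7, 5, 4, 8, 6, 2, 3, 9, 0]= (0 10)(2 7)(3 5 8)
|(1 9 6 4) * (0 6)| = 5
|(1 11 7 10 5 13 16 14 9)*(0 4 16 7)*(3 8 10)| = 42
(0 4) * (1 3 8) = (0 4)(1 3 8) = [4, 3, 2, 8, 0, 5, 6, 7, 1]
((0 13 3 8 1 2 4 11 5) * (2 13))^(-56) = ((0 2 4 11 5)(1 13 3 8))^(-56) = (13)(0 5 11 4 2)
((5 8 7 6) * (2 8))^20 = (8)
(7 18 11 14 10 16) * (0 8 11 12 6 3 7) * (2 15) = [8, 1, 15, 7, 4, 5, 3, 18, 11, 9, 16, 14, 6, 13, 10, 2, 0, 17, 12] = (0 8 11 14 10 16)(2 15)(3 7 18 12 6)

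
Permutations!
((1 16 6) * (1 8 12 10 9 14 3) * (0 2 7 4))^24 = (1 9 8)(3 10 6)(12 16 14)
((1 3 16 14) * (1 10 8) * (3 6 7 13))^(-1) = ((1 6 7 13 3 16 14 10 8))^(-1) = (1 8 10 14 16 3 13 7 6)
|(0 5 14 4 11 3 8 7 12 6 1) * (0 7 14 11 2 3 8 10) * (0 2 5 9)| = 60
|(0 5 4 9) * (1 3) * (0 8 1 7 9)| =15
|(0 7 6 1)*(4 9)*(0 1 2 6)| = |(0 7)(2 6)(4 9)| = 2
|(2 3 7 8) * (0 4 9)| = 12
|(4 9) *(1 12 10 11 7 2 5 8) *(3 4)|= 24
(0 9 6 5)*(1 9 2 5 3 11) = (0 2 5)(1 9 6 3 11) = [2, 9, 5, 11, 4, 0, 3, 7, 8, 6, 10, 1]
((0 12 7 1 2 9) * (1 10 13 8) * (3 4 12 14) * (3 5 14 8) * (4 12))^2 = (14)(0 1 9 8 2)(3 7 13 12 10)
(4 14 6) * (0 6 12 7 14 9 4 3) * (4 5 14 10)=(0 6 3)(4 9 5 14 12 7 10)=[6, 1, 2, 0, 9, 14, 3, 10, 8, 5, 4, 11, 7, 13, 12]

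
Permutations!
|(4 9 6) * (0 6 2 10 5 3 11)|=9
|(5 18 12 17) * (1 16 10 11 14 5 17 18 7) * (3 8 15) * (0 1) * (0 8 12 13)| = 14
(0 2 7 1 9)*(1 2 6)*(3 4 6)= (0 3 4 6 1 9)(2 7)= [3, 9, 7, 4, 6, 5, 1, 2, 8, 0]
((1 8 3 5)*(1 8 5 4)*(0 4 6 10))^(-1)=(0 10 6 3 8 5 1 4)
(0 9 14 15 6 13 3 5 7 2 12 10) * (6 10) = (0 9 14 15 10)(2 12 6 13 3 5 7) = [9, 1, 12, 5, 4, 7, 13, 2, 8, 14, 0, 11, 6, 3, 15, 10]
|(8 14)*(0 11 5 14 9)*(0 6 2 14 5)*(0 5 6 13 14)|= |(0 11 5 6 2)(8 9 13 14)|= 20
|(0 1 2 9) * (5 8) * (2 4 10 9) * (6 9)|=6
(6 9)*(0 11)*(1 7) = (0 11)(1 7)(6 9) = [11, 7, 2, 3, 4, 5, 9, 1, 8, 6, 10, 0]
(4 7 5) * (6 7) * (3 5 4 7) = (3 5 7 4 6) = [0, 1, 2, 5, 6, 7, 3, 4]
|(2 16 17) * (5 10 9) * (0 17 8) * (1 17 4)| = 21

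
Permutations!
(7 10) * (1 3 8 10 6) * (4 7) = (1 3 8 10 4 7 6) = [0, 3, 2, 8, 7, 5, 1, 6, 10, 9, 4]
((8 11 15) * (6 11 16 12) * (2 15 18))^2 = (2 8 12 11)(6 18 15 16)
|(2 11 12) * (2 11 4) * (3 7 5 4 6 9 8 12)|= |(2 6 9 8 12 11 3 7 5 4)|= 10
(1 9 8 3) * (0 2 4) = [2, 9, 4, 1, 0, 5, 6, 7, 3, 8] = (0 2 4)(1 9 8 3)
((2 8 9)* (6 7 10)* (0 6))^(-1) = ((0 6 7 10)(2 8 9))^(-1) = (0 10 7 6)(2 9 8)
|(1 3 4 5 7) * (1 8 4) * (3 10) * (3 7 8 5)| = 7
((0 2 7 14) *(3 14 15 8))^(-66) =(0 8 2 3 7 14 15) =((0 2 7 15 8 3 14))^(-66)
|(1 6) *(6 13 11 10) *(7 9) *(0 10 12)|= |(0 10 6 1 13 11 12)(7 9)|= 14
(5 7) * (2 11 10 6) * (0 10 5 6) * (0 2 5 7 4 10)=(2 11 7 6 5 4 10)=[0, 1, 11, 3, 10, 4, 5, 6, 8, 9, 2, 7]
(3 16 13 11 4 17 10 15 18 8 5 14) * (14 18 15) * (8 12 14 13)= [0, 1, 2, 16, 17, 18, 6, 7, 5, 9, 13, 4, 14, 11, 3, 15, 8, 10, 12]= (3 16 8 5 18 12 14)(4 17 10 13 11)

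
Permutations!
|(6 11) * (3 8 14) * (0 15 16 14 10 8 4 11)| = 8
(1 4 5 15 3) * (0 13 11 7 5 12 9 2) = [13, 4, 0, 1, 12, 15, 6, 5, 8, 2, 10, 7, 9, 11, 14, 3] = (0 13 11 7 5 15 3 1 4 12 9 2)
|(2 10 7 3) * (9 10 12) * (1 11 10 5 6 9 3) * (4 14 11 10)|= 3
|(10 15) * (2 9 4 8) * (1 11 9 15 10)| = 7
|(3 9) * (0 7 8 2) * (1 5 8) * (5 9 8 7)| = 8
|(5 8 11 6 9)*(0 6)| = |(0 6 9 5 8 11)| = 6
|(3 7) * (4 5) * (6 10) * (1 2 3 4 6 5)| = 15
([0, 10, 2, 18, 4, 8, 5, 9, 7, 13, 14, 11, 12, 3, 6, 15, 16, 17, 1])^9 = [0, 3, 2, 9, 4, 14, 10, 5, 6, 8, 18, 11, 12, 7, 1, 15, 16, 17, 13]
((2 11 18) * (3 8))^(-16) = (2 18 11)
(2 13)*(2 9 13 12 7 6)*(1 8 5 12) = (1 8 5 12 7 6 2)(9 13) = [0, 8, 1, 3, 4, 12, 2, 6, 5, 13, 10, 11, 7, 9]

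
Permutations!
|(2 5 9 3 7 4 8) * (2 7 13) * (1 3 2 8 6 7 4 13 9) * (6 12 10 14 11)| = |(1 3 9 2 5)(4 12 10 14 11 6 7 13 8)| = 45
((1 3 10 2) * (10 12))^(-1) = (1 2 10 12 3)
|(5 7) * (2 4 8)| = 6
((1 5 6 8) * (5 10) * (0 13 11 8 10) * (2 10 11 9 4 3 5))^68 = (0 8 6 3 9)(1 11 5 4 13)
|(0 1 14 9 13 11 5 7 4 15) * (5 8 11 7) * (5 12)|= 8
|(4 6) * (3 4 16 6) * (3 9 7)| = 4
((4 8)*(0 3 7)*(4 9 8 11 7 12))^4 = ((0 3 12 4 11 7)(8 9))^4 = (0 11 12)(3 7 4)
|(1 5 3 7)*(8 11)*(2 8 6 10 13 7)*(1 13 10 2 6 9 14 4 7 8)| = |(1 5 3 6 2)(4 7 13 8 11 9 14)| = 35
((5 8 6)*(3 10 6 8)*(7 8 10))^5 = ((3 7 8 10 6 5))^5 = (3 5 6 10 8 7)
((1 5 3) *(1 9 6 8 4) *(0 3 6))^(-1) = (0 9 3)(1 4 8 6 5)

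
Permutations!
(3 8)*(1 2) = [0, 2, 1, 8, 4, 5, 6, 7, 3] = (1 2)(3 8)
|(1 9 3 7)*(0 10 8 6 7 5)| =9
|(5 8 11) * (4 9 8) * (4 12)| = 6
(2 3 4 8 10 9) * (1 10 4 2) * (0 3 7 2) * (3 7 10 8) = (0 7 2 10 9 1 8 4 3) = [7, 8, 10, 0, 3, 5, 6, 2, 4, 1, 9]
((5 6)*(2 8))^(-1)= (2 8)(5 6)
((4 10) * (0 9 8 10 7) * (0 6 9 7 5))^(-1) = ((0 7 6 9 8 10 4 5))^(-1) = (0 5 4 10 8 9 6 7)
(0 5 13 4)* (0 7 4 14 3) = [5, 1, 2, 0, 7, 13, 6, 4, 8, 9, 10, 11, 12, 14, 3] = (0 5 13 14 3)(4 7)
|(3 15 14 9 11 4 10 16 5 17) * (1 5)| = |(1 5 17 3 15 14 9 11 4 10 16)| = 11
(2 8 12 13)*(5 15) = [0, 1, 8, 3, 4, 15, 6, 7, 12, 9, 10, 11, 13, 2, 14, 5] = (2 8 12 13)(5 15)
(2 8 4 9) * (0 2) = (0 2 8 4 9) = [2, 1, 8, 3, 9, 5, 6, 7, 4, 0]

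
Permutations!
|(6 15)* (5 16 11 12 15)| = 6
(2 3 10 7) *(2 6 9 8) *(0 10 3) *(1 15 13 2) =(0 10 7 6 9 8 1 15 13 2) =[10, 15, 0, 3, 4, 5, 9, 6, 1, 8, 7, 11, 12, 2, 14, 13]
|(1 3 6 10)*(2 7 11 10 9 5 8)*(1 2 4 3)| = 12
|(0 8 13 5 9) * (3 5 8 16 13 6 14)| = |(0 16 13 8 6 14 3 5 9)| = 9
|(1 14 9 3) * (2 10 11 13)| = 4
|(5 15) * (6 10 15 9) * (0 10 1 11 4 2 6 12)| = |(0 10 15 5 9 12)(1 11 4 2 6)| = 30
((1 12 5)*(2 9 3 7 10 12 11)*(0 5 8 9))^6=(12)(0 5 1 11 2)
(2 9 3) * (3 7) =(2 9 7 3) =[0, 1, 9, 2, 4, 5, 6, 3, 8, 7]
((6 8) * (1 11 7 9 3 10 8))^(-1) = ((1 11 7 9 3 10 8 6))^(-1) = (1 6 8 10 3 9 7 11)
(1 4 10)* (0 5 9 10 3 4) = (0 5 9 10 1)(3 4) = [5, 0, 2, 4, 3, 9, 6, 7, 8, 10, 1]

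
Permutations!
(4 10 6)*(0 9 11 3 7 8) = (0 9 11 3 7 8)(4 10 6) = [9, 1, 2, 7, 10, 5, 4, 8, 0, 11, 6, 3]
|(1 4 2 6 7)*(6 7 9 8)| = 12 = |(1 4 2 7)(6 9 8)|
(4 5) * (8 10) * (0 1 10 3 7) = (0 1 10 8 3 7)(4 5) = [1, 10, 2, 7, 5, 4, 6, 0, 3, 9, 8]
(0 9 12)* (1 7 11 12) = [9, 7, 2, 3, 4, 5, 6, 11, 8, 1, 10, 12, 0] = (0 9 1 7 11 12)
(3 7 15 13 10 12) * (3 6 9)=[0, 1, 2, 7, 4, 5, 9, 15, 8, 3, 12, 11, 6, 10, 14, 13]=(3 7 15 13 10 12 6 9)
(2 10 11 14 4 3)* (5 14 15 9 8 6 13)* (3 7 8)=[0, 1, 10, 2, 7, 14, 13, 8, 6, 3, 11, 15, 12, 5, 4, 9]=(2 10 11 15 9 3)(4 7 8 6 13 5 14)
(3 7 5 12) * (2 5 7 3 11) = (2 5 12 11) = [0, 1, 5, 3, 4, 12, 6, 7, 8, 9, 10, 2, 11]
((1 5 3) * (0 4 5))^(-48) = (0 5 1 4 3)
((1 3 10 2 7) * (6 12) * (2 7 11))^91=((1 3 10 7)(2 11)(6 12))^91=(1 7 10 3)(2 11)(6 12)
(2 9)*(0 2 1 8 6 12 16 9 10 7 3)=(0 2 10 7 3)(1 8 6 12 16 9)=[2, 8, 10, 0, 4, 5, 12, 3, 6, 1, 7, 11, 16, 13, 14, 15, 9]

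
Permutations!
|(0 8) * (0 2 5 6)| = 5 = |(0 8 2 5 6)|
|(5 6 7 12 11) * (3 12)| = 6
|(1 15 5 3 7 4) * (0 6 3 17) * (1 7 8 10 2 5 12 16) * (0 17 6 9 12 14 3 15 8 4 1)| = 44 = |(17)(0 9 12 16)(1 8 10 2 5 6 15 14 3 4 7)|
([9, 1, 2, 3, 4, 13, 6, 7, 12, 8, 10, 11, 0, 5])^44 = (13)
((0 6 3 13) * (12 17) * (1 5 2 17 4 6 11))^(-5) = (0 12 11 4 1 6 5 3 2 13 17)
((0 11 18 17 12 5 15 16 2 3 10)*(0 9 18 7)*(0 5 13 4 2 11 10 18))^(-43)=((0 10 9)(2 3 18 17 12 13 4)(5 15 16 11 7))^(-43)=(0 9 10)(2 4 13 12 17 18 3)(5 16 7 15 11)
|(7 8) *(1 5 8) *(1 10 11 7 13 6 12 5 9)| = 30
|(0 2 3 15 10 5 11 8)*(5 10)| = |(0 2 3 15 5 11 8)| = 7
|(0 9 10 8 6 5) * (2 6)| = |(0 9 10 8 2 6 5)| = 7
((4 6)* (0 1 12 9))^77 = ((0 1 12 9)(4 6))^77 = (0 1 12 9)(4 6)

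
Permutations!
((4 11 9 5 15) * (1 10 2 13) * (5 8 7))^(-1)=(1 13 2 10)(4 15 5 7 8 9 11)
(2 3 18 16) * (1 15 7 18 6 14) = (1 15 7 18 16 2 3 6 14) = [0, 15, 3, 6, 4, 5, 14, 18, 8, 9, 10, 11, 12, 13, 1, 7, 2, 17, 16]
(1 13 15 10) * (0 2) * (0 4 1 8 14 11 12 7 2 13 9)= (0 13 15 10 8 14 11 12 7 2 4 1 9)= [13, 9, 4, 3, 1, 5, 6, 2, 14, 0, 8, 12, 7, 15, 11, 10]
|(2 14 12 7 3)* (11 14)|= 6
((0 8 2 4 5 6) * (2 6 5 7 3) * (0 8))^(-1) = ((2 4 7 3)(6 8))^(-1) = (2 3 7 4)(6 8)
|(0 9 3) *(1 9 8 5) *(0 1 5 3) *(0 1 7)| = |(0 8 3 7)(1 9)| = 4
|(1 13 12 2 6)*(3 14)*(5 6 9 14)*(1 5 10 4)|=18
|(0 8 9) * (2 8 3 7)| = 6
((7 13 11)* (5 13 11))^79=(5 13)(7 11)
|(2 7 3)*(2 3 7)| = 1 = |(7)|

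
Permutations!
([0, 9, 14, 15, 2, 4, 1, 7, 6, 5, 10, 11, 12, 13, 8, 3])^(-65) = (1 6 8 14 2 4 5 9)(3 15)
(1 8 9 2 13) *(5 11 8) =(1 5 11 8 9 2 13) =[0, 5, 13, 3, 4, 11, 6, 7, 9, 2, 10, 8, 12, 1]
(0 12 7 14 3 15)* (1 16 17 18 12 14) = (0 14 3 15)(1 16 17 18 12 7) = [14, 16, 2, 15, 4, 5, 6, 1, 8, 9, 10, 11, 7, 13, 3, 0, 17, 18, 12]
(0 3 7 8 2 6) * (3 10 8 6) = (0 10 8 2 3 7 6) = [10, 1, 3, 7, 4, 5, 0, 6, 2, 9, 8]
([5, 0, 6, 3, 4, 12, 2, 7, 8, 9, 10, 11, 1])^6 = [12, 5, 2, 3, 4, 1, 6, 7, 8, 9, 10, 11, 0]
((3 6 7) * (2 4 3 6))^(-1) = ((2 4 3)(6 7))^(-1) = (2 3 4)(6 7)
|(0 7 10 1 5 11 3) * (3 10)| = |(0 7 3)(1 5 11 10)| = 12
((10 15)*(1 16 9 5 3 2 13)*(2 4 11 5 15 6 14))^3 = (1 15 14)(2 16 10)(3 5 11 4)(6 13 9)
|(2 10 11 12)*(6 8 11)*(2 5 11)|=|(2 10 6 8)(5 11 12)|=12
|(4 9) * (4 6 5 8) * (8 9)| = |(4 8)(5 9 6)| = 6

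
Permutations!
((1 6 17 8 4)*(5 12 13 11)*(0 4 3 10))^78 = ((0 4 1 6 17 8 3 10)(5 12 13 11))^78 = (0 3 17 1)(4 10 8 6)(5 13)(11 12)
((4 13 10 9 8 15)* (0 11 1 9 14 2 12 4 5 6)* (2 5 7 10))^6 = ((0 11 1 9 8 15 7 10 14 5 6)(2 12 4 13))^6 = (0 7 11 10 1 14 9 5 8 6 15)(2 4)(12 13)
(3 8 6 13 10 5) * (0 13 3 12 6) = (0 13 10 5 12 6 3 8) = [13, 1, 2, 8, 4, 12, 3, 7, 0, 9, 5, 11, 6, 10]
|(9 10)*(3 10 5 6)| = 5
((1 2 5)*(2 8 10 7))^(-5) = (1 8 10 7 2 5)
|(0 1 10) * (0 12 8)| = |(0 1 10 12 8)| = 5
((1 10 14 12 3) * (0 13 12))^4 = (0 1 13 10 12 14 3)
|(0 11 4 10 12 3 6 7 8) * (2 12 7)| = 12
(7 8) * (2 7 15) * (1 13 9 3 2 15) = (15)(1 13 9 3 2 7 8) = [0, 13, 7, 2, 4, 5, 6, 8, 1, 3, 10, 11, 12, 9, 14, 15]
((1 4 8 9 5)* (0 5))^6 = ((0 5 1 4 8 9))^6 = (9)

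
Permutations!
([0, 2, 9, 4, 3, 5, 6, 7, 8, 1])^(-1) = [0, 9, 1, 4, 3, 5, 6, 7, 8, 2]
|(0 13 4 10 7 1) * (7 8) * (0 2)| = |(0 13 4 10 8 7 1 2)| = 8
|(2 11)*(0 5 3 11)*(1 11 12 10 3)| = 15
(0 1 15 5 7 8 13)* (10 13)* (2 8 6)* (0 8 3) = (0 1 15 5 7 6 2 3)(8 10 13) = [1, 15, 3, 0, 4, 7, 2, 6, 10, 9, 13, 11, 12, 8, 14, 5]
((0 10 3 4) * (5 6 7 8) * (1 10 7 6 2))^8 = (0 4 3 10 1 2 5 8 7)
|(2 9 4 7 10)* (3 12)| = |(2 9 4 7 10)(3 12)| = 10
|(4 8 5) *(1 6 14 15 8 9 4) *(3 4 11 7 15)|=|(1 6 14 3 4 9 11 7 15 8 5)|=11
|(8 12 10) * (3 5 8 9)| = 6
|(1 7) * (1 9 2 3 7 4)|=4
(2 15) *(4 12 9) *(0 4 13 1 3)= (0 4 12 9 13 1 3)(2 15)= [4, 3, 15, 0, 12, 5, 6, 7, 8, 13, 10, 11, 9, 1, 14, 2]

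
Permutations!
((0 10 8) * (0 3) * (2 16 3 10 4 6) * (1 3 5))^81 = ((0 4 6 2 16 5 1 3)(8 10))^81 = (0 4 6 2 16 5 1 3)(8 10)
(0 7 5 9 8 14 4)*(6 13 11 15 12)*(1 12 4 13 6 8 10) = (0 7 5 9 10 1 12 8 14 13 11 15 4) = [7, 12, 2, 3, 0, 9, 6, 5, 14, 10, 1, 15, 8, 11, 13, 4]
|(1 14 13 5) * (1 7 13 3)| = 3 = |(1 14 3)(5 7 13)|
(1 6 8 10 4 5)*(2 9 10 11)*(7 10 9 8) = (1 6 7 10 4 5)(2 8 11) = [0, 6, 8, 3, 5, 1, 7, 10, 11, 9, 4, 2]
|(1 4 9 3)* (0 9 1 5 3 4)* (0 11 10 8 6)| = 8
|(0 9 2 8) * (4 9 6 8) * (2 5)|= 12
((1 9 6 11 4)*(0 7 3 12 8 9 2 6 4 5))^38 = (0 3 8 4 2 11)(1 6 5 7 12 9)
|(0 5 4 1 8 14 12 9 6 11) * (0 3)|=11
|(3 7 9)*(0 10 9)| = |(0 10 9 3 7)| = 5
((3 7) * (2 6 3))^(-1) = ((2 6 3 7))^(-1) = (2 7 3 6)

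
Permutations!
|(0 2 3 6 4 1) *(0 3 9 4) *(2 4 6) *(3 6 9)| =|(9)(0 4 1 6)(2 3)| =4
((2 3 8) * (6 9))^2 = (9)(2 8 3) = ((2 3 8)(6 9))^2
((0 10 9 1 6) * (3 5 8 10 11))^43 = (0 1 10 5 11 6 9 8 3)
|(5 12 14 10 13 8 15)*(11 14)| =8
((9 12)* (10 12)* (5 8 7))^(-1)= (5 7 8)(9 12 10)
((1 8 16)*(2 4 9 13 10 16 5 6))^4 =(1 2 10 5 9)(4 16 6 13 8)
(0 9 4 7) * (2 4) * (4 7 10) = (0 9 2 7)(4 10) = [9, 1, 7, 3, 10, 5, 6, 0, 8, 2, 4]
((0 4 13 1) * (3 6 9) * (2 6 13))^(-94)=(0 2 9 13)(1 4 6 3)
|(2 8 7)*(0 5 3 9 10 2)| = 8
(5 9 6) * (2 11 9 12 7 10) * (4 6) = (2 11 9 4 6 5 12 7 10) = [0, 1, 11, 3, 6, 12, 5, 10, 8, 4, 2, 9, 7]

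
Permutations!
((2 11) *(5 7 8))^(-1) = (2 11)(5 8 7)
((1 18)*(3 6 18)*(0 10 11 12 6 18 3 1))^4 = (0 6 10 3 11 18 12)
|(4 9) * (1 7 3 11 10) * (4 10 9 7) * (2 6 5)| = |(1 4 7 3 11 9 10)(2 6 5)| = 21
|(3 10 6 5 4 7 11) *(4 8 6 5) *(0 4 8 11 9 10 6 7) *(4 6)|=10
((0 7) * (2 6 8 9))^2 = ((0 7)(2 6 8 9))^2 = (2 8)(6 9)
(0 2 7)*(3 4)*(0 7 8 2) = (2 8)(3 4) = [0, 1, 8, 4, 3, 5, 6, 7, 2]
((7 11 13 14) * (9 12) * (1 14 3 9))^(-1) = (1 12 9 3 13 11 7 14)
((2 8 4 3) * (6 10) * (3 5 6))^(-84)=((2 8 4 5 6 10 3))^(-84)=(10)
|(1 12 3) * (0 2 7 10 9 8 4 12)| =10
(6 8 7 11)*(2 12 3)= (2 12 3)(6 8 7 11)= [0, 1, 12, 2, 4, 5, 8, 11, 7, 9, 10, 6, 3]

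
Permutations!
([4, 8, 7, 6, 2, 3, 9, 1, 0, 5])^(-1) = (0 8 1 7 2 4)(3 5 9 6)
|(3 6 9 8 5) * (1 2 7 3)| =8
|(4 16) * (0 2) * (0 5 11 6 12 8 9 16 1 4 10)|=|(0 2 5 11 6 12 8 9 16 10)(1 4)|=10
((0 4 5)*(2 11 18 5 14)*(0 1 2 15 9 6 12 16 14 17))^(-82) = (0 17 4)(1 18 2 5 11)(6 16 15)(9 12 14)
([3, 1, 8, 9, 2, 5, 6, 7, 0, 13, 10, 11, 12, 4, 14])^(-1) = (14)(0 8 2 4 13 9 3)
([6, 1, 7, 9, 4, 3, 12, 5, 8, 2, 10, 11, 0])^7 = [6, 1, 5, 2, 4, 9, 12, 3, 8, 7, 10, 11, 0]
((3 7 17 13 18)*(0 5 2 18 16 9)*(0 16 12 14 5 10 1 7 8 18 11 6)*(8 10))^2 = (0 18 10 7 13 14 2 6 8 3 1 17 12 5 11)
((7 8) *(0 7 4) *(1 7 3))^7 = (0 3 1 7 8 4)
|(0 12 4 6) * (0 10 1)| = 6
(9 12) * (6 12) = [0, 1, 2, 3, 4, 5, 12, 7, 8, 6, 10, 11, 9] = (6 12 9)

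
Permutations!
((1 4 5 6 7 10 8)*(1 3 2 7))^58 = (1 5)(2 8 7 3 10)(4 6)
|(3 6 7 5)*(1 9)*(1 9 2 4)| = |(9)(1 2 4)(3 6 7 5)| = 12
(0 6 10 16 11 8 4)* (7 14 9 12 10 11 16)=(16)(0 6 11 8 4)(7 14 9 12 10)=[6, 1, 2, 3, 0, 5, 11, 14, 4, 12, 7, 8, 10, 13, 9, 15, 16]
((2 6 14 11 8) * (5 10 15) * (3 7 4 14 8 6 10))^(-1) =((2 10 15 5 3 7 4 14 11 6 8))^(-1) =(2 8 6 11 14 4 7 3 5 15 10)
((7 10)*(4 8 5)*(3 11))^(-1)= (3 11)(4 5 8)(7 10)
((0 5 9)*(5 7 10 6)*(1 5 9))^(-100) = (10)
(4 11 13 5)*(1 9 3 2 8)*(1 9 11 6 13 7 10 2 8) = [0, 11, 1, 8, 6, 4, 13, 10, 9, 3, 2, 7, 12, 5] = (1 11 7 10 2)(3 8 9)(4 6 13 5)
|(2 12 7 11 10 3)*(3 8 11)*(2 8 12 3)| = |(2 3 8 11 10 12 7)| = 7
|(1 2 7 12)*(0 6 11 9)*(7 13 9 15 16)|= 11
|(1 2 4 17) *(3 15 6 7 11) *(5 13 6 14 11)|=4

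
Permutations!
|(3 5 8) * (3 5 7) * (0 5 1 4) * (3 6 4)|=8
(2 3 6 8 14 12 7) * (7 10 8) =(2 3 6 7)(8 14 12 10) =[0, 1, 3, 6, 4, 5, 7, 2, 14, 9, 8, 11, 10, 13, 12]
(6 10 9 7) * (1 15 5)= (1 15 5)(6 10 9 7)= [0, 15, 2, 3, 4, 1, 10, 6, 8, 7, 9, 11, 12, 13, 14, 5]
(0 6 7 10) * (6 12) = (0 12 6 7 10) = [12, 1, 2, 3, 4, 5, 7, 10, 8, 9, 0, 11, 6]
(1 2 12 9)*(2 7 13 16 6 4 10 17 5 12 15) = (1 7 13 16 6 4 10 17 5 12 9)(2 15) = [0, 7, 15, 3, 10, 12, 4, 13, 8, 1, 17, 11, 9, 16, 14, 2, 6, 5]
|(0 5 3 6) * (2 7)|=4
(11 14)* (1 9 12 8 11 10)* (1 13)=(1 9 12 8 11 14 10 13)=[0, 9, 2, 3, 4, 5, 6, 7, 11, 12, 13, 14, 8, 1, 10]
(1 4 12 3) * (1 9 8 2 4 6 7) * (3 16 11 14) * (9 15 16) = [0, 6, 4, 15, 12, 5, 7, 1, 2, 8, 10, 14, 9, 13, 3, 16, 11] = (1 6 7)(2 4 12 9 8)(3 15 16 11 14)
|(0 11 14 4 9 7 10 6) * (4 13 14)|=|(0 11 4 9 7 10 6)(13 14)|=14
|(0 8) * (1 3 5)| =6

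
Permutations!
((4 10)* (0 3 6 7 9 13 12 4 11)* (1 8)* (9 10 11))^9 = ((0 3 6 7 10 9 13 12 4 11)(1 8))^9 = (0 11 4 12 13 9 10 7 6 3)(1 8)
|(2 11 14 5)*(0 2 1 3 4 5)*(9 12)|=4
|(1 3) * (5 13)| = 2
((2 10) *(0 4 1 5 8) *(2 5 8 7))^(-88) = (10)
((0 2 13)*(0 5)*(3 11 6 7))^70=((0 2 13 5)(3 11 6 7))^70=(0 13)(2 5)(3 6)(7 11)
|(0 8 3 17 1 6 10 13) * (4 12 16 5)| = |(0 8 3 17 1 6 10 13)(4 12 16 5)| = 8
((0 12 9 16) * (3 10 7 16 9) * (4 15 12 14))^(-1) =(0 16 7 10 3 12 15 4 14)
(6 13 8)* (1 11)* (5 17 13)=(1 11)(5 17 13 8 6)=[0, 11, 2, 3, 4, 17, 5, 7, 6, 9, 10, 1, 12, 8, 14, 15, 16, 13]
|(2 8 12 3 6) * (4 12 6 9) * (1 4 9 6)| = 7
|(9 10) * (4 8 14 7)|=|(4 8 14 7)(9 10)|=4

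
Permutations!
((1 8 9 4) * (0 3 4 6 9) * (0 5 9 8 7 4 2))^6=(5 6)(8 9)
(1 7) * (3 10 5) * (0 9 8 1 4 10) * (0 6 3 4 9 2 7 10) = [2, 10, 7, 6, 0, 4, 3, 9, 1, 8, 5] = (0 2 7 9 8 1 10 5 4)(3 6)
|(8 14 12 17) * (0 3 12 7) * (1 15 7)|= |(0 3 12 17 8 14 1 15 7)|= 9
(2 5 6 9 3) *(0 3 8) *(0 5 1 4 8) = (0 3 2 1 4 8 5 6 9) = [3, 4, 1, 2, 8, 6, 9, 7, 5, 0]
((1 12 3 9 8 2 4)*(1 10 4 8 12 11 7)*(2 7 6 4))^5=(1 2 6 7 10 11 8 4)(3 12 9)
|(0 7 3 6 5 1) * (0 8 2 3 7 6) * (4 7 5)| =|(0 6 4 7 5 1 8 2 3)| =9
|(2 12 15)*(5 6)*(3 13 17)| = |(2 12 15)(3 13 17)(5 6)| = 6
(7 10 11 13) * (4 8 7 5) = (4 8 7 10 11 13 5) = [0, 1, 2, 3, 8, 4, 6, 10, 7, 9, 11, 13, 12, 5]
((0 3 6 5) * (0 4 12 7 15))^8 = (15) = ((0 3 6 5 4 12 7 15))^8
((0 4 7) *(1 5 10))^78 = ((0 4 7)(1 5 10))^78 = (10)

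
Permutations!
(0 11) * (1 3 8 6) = [11, 3, 2, 8, 4, 5, 1, 7, 6, 9, 10, 0] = (0 11)(1 3 8 6)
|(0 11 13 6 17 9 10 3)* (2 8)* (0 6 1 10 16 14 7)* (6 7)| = 70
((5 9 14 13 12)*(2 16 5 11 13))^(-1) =(2 14 9 5 16)(11 12 13) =((2 16 5 9 14)(11 13 12))^(-1)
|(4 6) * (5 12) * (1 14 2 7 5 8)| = 14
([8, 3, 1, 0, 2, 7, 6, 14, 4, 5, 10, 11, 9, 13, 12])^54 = (5 9 12 14 7)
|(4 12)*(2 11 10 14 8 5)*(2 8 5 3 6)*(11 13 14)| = |(2 13 14 5 8 3 6)(4 12)(10 11)| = 14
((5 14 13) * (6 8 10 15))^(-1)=((5 14 13)(6 8 10 15))^(-1)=(5 13 14)(6 15 10 8)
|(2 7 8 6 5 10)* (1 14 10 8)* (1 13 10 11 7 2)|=6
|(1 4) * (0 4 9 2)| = 5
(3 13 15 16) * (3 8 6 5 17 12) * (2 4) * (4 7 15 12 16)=(2 7 15 4)(3 13 12)(5 17 16 8 6)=[0, 1, 7, 13, 2, 17, 5, 15, 6, 9, 10, 11, 3, 12, 14, 4, 8, 16]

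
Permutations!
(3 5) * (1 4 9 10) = (1 4 9 10)(3 5) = [0, 4, 2, 5, 9, 3, 6, 7, 8, 10, 1]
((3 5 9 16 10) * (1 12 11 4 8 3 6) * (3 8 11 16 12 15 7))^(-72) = ((1 15 7 3 5 9 12 16 10 6)(4 11))^(-72) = (1 10 12 5 7)(3 15 6 16 9)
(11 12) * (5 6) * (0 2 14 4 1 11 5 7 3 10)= (0 2 14 4 1 11 12 5 6 7 3 10)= [2, 11, 14, 10, 1, 6, 7, 3, 8, 9, 0, 12, 5, 13, 4]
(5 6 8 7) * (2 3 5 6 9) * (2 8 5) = (2 3)(5 9 8 7 6) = [0, 1, 3, 2, 4, 9, 5, 6, 7, 8]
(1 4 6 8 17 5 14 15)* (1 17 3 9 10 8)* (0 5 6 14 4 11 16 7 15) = (0 5 4 14)(1 11 16 7 15 17 6)(3 9 10 8) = [5, 11, 2, 9, 14, 4, 1, 15, 3, 10, 8, 16, 12, 13, 0, 17, 7, 6]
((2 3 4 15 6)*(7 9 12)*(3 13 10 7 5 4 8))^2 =((2 13 10 7 9 12 5 4 15 6)(3 8))^2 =(2 10 9 5 15)(4 6 13 7 12)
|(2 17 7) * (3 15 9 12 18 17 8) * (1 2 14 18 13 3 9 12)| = |(1 2 8 9)(3 15 12 13)(7 14 18 17)| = 4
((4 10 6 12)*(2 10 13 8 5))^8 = ((2 10 6 12 4 13 8 5))^8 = (13)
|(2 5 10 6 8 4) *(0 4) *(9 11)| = 14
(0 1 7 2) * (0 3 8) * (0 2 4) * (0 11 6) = (0 1 7 4 11 6)(2 3 8) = [1, 7, 3, 8, 11, 5, 0, 4, 2, 9, 10, 6]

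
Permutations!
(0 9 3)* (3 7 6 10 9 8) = [8, 1, 2, 0, 4, 5, 10, 6, 3, 7, 9] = (0 8 3)(6 10 9 7)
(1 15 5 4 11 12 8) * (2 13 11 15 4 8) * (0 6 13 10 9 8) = (0 6 13 11 12 2 10 9 8 1 4 15 5) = [6, 4, 10, 3, 15, 0, 13, 7, 1, 8, 9, 12, 2, 11, 14, 5]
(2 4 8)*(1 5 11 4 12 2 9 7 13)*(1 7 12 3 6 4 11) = (1 5)(2 3 6 4 8 9 12)(7 13) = [0, 5, 3, 6, 8, 1, 4, 13, 9, 12, 10, 11, 2, 7]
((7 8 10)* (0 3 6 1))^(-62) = ((0 3 6 1)(7 8 10))^(-62) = (0 6)(1 3)(7 8 10)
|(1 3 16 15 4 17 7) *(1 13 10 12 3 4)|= |(1 4 17 7 13 10 12 3 16 15)|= 10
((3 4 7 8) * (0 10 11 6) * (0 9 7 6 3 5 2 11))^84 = ((0 10)(2 11 3 4 6 9 7 8 5))^84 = (2 4 7)(3 9 5)(6 8 11)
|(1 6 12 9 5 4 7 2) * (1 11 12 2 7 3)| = 9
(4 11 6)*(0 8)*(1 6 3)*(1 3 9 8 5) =(0 5 1 6 4 11 9 8) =[5, 6, 2, 3, 11, 1, 4, 7, 0, 8, 10, 9]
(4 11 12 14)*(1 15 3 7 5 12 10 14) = [0, 15, 2, 7, 11, 12, 6, 5, 8, 9, 14, 10, 1, 13, 4, 3] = (1 15 3 7 5 12)(4 11 10 14)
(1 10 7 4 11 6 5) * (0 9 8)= [9, 10, 2, 3, 11, 1, 5, 4, 0, 8, 7, 6]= (0 9 8)(1 10 7 4 11 6 5)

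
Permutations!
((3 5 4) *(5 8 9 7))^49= (3 8 9 7 5 4)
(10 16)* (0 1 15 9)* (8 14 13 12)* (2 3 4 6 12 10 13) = (0 1 15 9)(2 3 4 6 12 8 14)(10 16 13) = [1, 15, 3, 4, 6, 5, 12, 7, 14, 0, 16, 11, 8, 10, 2, 9, 13]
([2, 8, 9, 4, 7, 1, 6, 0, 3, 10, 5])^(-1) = (0 7 4 3 8 1 5 10 9 2)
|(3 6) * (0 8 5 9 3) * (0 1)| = 7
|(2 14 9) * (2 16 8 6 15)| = |(2 14 9 16 8 6 15)| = 7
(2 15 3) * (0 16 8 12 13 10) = (0 16 8 12 13 10)(2 15 3) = [16, 1, 15, 2, 4, 5, 6, 7, 12, 9, 0, 11, 13, 10, 14, 3, 8]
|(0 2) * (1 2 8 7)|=|(0 8 7 1 2)|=5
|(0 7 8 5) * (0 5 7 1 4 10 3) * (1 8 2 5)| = |(0 8 7 2 5 1 4 10 3)| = 9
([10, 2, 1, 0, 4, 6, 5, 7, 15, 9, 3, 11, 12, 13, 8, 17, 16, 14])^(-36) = (17)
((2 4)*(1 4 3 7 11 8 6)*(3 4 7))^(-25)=(11)(2 4)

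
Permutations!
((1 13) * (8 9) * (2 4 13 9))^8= (1 8 4)(2 13 9)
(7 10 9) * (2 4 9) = (2 4 9 7 10) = [0, 1, 4, 3, 9, 5, 6, 10, 8, 7, 2]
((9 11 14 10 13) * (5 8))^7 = ((5 8)(9 11 14 10 13))^7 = (5 8)(9 14 13 11 10)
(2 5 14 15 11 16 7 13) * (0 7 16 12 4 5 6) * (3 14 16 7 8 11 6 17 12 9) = (0 8 11 9 3 14 15 6)(2 17 12 4 5 16 7 13) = [8, 1, 17, 14, 5, 16, 0, 13, 11, 3, 10, 9, 4, 2, 15, 6, 7, 12]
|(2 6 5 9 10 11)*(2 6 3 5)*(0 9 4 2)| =|(0 9 10 11 6)(2 3 5 4)| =20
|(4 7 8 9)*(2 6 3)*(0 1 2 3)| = |(0 1 2 6)(4 7 8 9)| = 4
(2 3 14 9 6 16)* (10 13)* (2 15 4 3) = [0, 1, 2, 14, 3, 5, 16, 7, 8, 6, 13, 11, 12, 10, 9, 4, 15] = (3 14 9 6 16 15 4)(10 13)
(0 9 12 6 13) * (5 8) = (0 9 12 6 13)(5 8) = [9, 1, 2, 3, 4, 8, 13, 7, 5, 12, 10, 11, 6, 0]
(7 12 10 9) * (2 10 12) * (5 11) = (12)(2 10 9 7)(5 11) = [0, 1, 10, 3, 4, 11, 6, 2, 8, 7, 9, 5, 12]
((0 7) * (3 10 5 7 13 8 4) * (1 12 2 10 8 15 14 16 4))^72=((0 13 15 14 16 4 3 8 1 12 2 10 5 7))^72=(0 15 16 3 1 2 5)(4 8 12 10 7 13 14)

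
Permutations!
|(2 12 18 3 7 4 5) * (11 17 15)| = 21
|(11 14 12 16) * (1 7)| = 4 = |(1 7)(11 14 12 16)|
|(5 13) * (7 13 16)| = |(5 16 7 13)| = 4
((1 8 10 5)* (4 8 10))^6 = ((1 10 5)(4 8))^6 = (10)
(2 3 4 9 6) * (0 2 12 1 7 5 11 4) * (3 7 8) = (0 2 7 5 11 4 9 6 12 1 8 3) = [2, 8, 7, 0, 9, 11, 12, 5, 3, 6, 10, 4, 1]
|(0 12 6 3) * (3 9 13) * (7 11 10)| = 6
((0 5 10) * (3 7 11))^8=(0 10 5)(3 11 7)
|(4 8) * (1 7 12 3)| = 4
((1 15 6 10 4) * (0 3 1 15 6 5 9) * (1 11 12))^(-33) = ((0 3 11 12 1 6 10 4 15 5 9))^(-33) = (15)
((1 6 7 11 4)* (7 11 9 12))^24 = (12)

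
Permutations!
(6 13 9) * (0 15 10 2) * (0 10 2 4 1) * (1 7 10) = (0 15 2 1)(4 7 10)(6 13 9) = [15, 0, 1, 3, 7, 5, 13, 10, 8, 6, 4, 11, 12, 9, 14, 2]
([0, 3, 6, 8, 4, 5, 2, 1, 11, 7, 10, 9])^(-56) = [0, 9, 2, 7, 4, 5, 6, 11, 1, 8, 10, 3]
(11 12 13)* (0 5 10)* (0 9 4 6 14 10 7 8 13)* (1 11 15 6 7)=(0 5 1 11 12)(4 7 8 13 15 6 14 10 9)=[5, 11, 2, 3, 7, 1, 14, 8, 13, 4, 9, 12, 0, 15, 10, 6]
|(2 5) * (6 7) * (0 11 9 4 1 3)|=6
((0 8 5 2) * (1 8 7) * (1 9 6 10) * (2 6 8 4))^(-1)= (0 2 4 1 10 6 5 8 9 7)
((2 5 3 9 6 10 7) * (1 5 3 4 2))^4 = (1 3 7 2 10 4 6 5 9) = ((1 5 4 2 3 9 6 10 7))^4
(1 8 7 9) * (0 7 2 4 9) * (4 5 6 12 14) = [7, 8, 5, 3, 9, 6, 12, 0, 2, 1, 10, 11, 14, 13, 4] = (0 7)(1 8 2 5 6 12 14 4 9)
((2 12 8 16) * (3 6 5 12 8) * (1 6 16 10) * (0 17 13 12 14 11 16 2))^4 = ((0 17 13 12 3 2 8 10 1 6 5 14 11 16))^4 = (0 3 1 11 13 8 5)(2 6 16 12 10 14 17)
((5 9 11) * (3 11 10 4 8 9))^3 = ((3 11 5)(4 8 9 10))^3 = (11)(4 10 9 8)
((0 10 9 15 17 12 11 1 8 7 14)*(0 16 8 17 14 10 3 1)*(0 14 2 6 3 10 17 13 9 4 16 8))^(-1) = (0 16 4 10)(1 3 6 2 15 9 13)(7 8 14 11 12 17)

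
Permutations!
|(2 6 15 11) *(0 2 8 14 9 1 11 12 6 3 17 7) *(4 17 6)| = |(0 2 3 6 15 12 4 17 7)(1 11 8 14 9)| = 45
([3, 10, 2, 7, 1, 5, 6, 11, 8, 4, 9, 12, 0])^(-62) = (0 11 3 12 7)(1 9)(4 10)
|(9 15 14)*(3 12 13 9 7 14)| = 10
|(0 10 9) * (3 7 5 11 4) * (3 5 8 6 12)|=15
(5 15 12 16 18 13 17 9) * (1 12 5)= (1 12 16 18 13 17 9)(5 15)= [0, 12, 2, 3, 4, 15, 6, 7, 8, 1, 10, 11, 16, 17, 14, 5, 18, 9, 13]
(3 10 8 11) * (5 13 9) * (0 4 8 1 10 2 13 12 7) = (0 4 8 11 3 2 13 9 5 12 7)(1 10) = [4, 10, 13, 2, 8, 12, 6, 0, 11, 5, 1, 3, 7, 9]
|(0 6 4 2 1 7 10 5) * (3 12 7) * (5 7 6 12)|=|(0 12 6 4 2 1 3 5)(7 10)|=8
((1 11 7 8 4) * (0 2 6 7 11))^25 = ((11)(0 2 6 7 8 4 1))^25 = (11)(0 8 2 4 6 1 7)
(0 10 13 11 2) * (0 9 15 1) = (0 10 13 11 2 9 15 1) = [10, 0, 9, 3, 4, 5, 6, 7, 8, 15, 13, 2, 12, 11, 14, 1]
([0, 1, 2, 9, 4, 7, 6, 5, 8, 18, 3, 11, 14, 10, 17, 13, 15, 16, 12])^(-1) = (3 10 13 15 16 17 14 12 18 9)(5 7)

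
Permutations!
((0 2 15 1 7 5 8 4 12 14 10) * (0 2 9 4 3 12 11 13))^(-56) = ((0 9 4 11 13)(1 7 5 8 3 12 14 10 2 15))^(-56) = (0 13 11 4 9)(1 3 2 5 14)(7 12 15 8 10)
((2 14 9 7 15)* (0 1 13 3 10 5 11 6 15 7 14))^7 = (0 6 10 1 15 5 13 2 11 3)(9 14)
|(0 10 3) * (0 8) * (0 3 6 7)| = |(0 10 6 7)(3 8)| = 4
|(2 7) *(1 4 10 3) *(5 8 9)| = |(1 4 10 3)(2 7)(5 8 9)| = 12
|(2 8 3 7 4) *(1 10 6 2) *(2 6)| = 7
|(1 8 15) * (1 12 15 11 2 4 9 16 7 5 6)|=10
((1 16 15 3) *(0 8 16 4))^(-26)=(0 16 3 4 8 15 1)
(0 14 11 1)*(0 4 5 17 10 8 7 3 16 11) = [14, 4, 2, 16, 5, 17, 6, 3, 7, 9, 8, 1, 12, 13, 0, 15, 11, 10] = (0 14)(1 4 5 17 10 8 7 3 16 11)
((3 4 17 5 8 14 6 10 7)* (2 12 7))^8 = (2 14 17 7 10 8 4 12 6 5 3)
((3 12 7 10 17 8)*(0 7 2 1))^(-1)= ((0 7 10 17 8 3 12 2 1))^(-1)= (0 1 2 12 3 8 17 10 7)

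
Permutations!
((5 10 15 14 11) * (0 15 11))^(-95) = ((0 15 14)(5 10 11))^(-95) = (0 15 14)(5 10 11)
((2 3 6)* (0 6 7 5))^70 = ((0 6 2 3 7 5))^70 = (0 7 2)(3 6 5)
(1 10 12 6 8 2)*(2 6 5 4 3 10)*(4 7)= [0, 2, 1, 10, 3, 7, 8, 4, 6, 9, 12, 11, 5]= (1 2)(3 10 12 5 7 4)(6 8)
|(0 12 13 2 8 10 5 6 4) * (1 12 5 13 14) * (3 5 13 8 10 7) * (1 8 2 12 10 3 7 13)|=|(0 1 10 2 3 5 6 4)(8 13 12 14)|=8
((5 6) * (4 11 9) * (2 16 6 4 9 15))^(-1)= ((2 16 6 5 4 11 15))^(-1)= (2 15 11 4 5 6 16)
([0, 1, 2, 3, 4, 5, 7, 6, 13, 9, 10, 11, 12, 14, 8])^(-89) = [0, 1, 2, 3, 4, 5, 7, 6, 13, 9, 10, 11, 12, 14, 8]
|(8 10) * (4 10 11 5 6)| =|(4 10 8 11 5 6)| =6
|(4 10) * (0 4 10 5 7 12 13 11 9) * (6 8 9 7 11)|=10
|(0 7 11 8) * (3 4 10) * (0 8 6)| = 12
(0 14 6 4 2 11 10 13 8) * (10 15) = [14, 1, 11, 3, 2, 5, 4, 7, 0, 9, 13, 15, 12, 8, 6, 10] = (0 14 6 4 2 11 15 10 13 8)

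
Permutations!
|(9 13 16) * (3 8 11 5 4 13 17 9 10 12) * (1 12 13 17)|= |(1 12 3 8 11 5 4 17 9)(10 13 16)|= 9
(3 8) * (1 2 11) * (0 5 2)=(0 5 2 11 1)(3 8)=[5, 0, 11, 8, 4, 2, 6, 7, 3, 9, 10, 1]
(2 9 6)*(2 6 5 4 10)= (2 9 5 4 10)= [0, 1, 9, 3, 10, 4, 6, 7, 8, 5, 2]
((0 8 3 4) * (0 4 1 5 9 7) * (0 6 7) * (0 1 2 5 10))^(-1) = (0 10 1 9 5 2 3 8)(6 7)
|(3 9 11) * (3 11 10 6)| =|(11)(3 9 10 6)| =4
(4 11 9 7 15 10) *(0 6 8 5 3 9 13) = (0 6 8 5 3 9 7 15 10 4 11 13) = [6, 1, 2, 9, 11, 3, 8, 15, 5, 7, 4, 13, 12, 0, 14, 10]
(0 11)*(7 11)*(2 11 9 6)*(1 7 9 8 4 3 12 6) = (0 9 1 7 8 4 3 12 6 2 11) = [9, 7, 11, 12, 3, 5, 2, 8, 4, 1, 10, 0, 6]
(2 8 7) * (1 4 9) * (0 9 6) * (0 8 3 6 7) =(0 9 1 4 7 2 3 6 8) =[9, 4, 3, 6, 7, 5, 8, 2, 0, 1]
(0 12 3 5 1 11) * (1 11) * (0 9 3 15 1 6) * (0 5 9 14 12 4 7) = [4, 6, 2, 9, 7, 11, 5, 0, 8, 3, 10, 14, 15, 13, 12, 1] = (0 4 7)(1 6 5 11 14 12 15)(3 9)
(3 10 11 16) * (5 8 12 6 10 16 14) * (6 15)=(3 16)(5 8 12 15 6 10 11 14)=[0, 1, 2, 16, 4, 8, 10, 7, 12, 9, 11, 14, 15, 13, 5, 6, 3]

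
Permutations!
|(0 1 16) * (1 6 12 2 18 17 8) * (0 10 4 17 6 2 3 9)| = 42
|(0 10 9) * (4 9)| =|(0 10 4 9)| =4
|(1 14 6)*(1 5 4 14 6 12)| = 6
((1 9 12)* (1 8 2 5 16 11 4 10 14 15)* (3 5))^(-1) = ((1 9 12 8 2 3 5 16 11 4 10 14 15))^(-1) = (1 15 14 10 4 11 16 5 3 2 8 12 9)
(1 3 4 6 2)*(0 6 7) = (0 6 2 1 3 4 7) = [6, 3, 1, 4, 7, 5, 2, 0]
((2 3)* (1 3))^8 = (1 2 3)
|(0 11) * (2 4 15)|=6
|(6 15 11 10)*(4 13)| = 4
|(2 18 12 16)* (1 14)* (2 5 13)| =|(1 14)(2 18 12 16 5 13)| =6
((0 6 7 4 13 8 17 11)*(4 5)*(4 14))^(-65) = (0 4)(5 17)(6 13)(7 8)(11 14)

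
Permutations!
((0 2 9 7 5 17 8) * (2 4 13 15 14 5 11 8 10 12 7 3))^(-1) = ((0 4 13 15 14 5 17 10 12 7 11 8)(2 9 3))^(-1) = (0 8 11 7 12 10 17 5 14 15 13 4)(2 3 9)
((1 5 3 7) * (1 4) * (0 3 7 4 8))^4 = ((0 3 4 1 5 7 8))^4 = (0 5 3 7 4 8 1)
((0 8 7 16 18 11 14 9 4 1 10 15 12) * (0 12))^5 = ((0 8 7 16 18 11 14 9 4 1 10 15))^5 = (0 11 10 16 4 8 14 15 18 1 7 9)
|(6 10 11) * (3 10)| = 4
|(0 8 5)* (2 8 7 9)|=|(0 7 9 2 8 5)|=6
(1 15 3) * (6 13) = [0, 15, 2, 1, 4, 5, 13, 7, 8, 9, 10, 11, 12, 6, 14, 3] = (1 15 3)(6 13)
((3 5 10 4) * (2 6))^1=((2 6)(3 5 10 4))^1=(2 6)(3 5 10 4)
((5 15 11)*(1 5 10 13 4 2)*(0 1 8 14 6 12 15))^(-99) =((0 1 5)(2 8 14 6 12 15 11 10 13 4))^(-99) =(2 8 14 6 12 15 11 10 13 4)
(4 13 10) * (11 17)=(4 13 10)(11 17)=[0, 1, 2, 3, 13, 5, 6, 7, 8, 9, 4, 17, 12, 10, 14, 15, 16, 11]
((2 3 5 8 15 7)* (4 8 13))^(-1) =(2 7 15 8 4 13 5 3)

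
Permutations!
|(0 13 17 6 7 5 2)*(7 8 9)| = |(0 13 17 6 8 9 7 5 2)| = 9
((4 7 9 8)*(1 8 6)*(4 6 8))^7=(1 4 7 9 8 6)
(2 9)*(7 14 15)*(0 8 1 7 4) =(0 8 1 7 14 15 4)(2 9) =[8, 7, 9, 3, 0, 5, 6, 14, 1, 2, 10, 11, 12, 13, 15, 4]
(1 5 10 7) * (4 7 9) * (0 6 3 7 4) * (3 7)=[6, 5, 2, 3, 4, 10, 7, 1, 8, 0, 9]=(0 6 7 1 5 10 9)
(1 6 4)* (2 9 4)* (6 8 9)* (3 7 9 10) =[0, 8, 6, 7, 1, 5, 2, 9, 10, 4, 3] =(1 8 10 3 7 9 4)(2 6)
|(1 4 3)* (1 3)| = |(1 4)| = 2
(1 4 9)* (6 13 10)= (1 4 9)(6 13 10)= [0, 4, 2, 3, 9, 5, 13, 7, 8, 1, 6, 11, 12, 10]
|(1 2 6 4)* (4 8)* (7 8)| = 6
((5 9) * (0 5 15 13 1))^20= ((0 5 9 15 13 1))^20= (0 9 13)(1 5 15)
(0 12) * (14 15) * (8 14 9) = (0 12)(8 14 15 9) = [12, 1, 2, 3, 4, 5, 6, 7, 14, 8, 10, 11, 0, 13, 15, 9]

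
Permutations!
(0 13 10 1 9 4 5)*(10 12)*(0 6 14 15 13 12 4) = (0 12 10 1 9)(4 5 6 14 15 13) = [12, 9, 2, 3, 5, 6, 14, 7, 8, 0, 1, 11, 10, 4, 15, 13]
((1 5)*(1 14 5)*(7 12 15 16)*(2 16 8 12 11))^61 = (2 16 7 11)(5 14)(8 12 15)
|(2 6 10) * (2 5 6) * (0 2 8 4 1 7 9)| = 21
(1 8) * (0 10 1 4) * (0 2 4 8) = (0 10 1)(2 4) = [10, 0, 4, 3, 2, 5, 6, 7, 8, 9, 1]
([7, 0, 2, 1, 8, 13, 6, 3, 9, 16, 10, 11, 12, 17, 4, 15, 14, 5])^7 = (0 1 3 7)(4 9 14 8 16)(5 13 17)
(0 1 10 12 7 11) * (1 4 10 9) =(0 4 10 12 7 11)(1 9) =[4, 9, 2, 3, 10, 5, 6, 11, 8, 1, 12, 0, 7]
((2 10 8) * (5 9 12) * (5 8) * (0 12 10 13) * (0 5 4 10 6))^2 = (0 8 13 9)(2 5 6 12)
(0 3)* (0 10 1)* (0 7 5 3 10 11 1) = (0 10)(1 7 5 3 11) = [10, 7, 2, 11, 4, 3, 6, 5, 8, 9, 0, 1]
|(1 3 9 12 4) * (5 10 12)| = |(1 3 9 5 10 12 4)| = 7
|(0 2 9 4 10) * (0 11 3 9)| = 10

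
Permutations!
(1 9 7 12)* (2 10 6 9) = (1 2 10 6 9 7 12) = [0, 2, 10, 3, 4, 5, 9, 12, 8, 7, 6, 11, 1]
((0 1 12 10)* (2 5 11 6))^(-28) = (12)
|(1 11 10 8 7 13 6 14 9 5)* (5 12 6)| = |(1 11 10 8 7 13 5)(6 14 9 12)| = 28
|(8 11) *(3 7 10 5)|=|(3 7 10 5)(8 11)|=4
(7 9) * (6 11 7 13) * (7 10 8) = (6 11 10 8 7 9 13) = [0, 1, 2, 3, 4, 5, 11, 9, 7, 13, 8, 10, 12, 6]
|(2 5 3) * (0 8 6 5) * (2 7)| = |(0 8 6 5 3 7 2)| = 7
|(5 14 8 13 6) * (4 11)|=|(4 11)(5 14 8 13 6)|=10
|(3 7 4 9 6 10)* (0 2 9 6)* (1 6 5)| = |(0 2 9)(1 6 10 3 7 4 5)| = 21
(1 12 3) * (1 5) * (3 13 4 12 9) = [0, 9, 2, 5, 12, 1, 6, 7, 8, 3, 10, 11, 13, 4] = (1 9 3 5)(4 12 13)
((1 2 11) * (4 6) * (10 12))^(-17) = (1 2 11)(4 6)(10 12)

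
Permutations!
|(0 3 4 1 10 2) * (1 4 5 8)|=|(0 3 5 8 1 10 2)|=7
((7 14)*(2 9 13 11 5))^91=(2 9 13 11 5)(7 14)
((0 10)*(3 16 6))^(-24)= (16)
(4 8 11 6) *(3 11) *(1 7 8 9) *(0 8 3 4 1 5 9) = (0 8 4)(1 7 3 11 6)(5 9) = [8, 7, 2, 11, 0, 9, 1, 3, 4, 5, 10, 6]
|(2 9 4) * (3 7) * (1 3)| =|(1 3 7)(2 9 4)| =3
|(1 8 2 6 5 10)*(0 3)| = |(0 3)(1 8 2 6 5 10)| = 6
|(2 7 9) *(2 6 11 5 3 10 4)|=|(2 7 9 6 11 5 3 10 4)|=9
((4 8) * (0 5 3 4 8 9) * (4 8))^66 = ((0 5 3 8 4 9))^66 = (9)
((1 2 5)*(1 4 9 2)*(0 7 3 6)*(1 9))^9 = (0 7 3 6)(1 4 5 2 9)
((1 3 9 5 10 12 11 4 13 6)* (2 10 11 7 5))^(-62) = ((1 3 9 2 10 12 7 5 11 4 13 6))^(-62) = (1 13 11 7 10 9)(2 3 6 4 5 12)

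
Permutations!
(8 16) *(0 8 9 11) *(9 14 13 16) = (0 8 9 11)(13 16 14) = [8, 1, 2, 3, 4, 5, 6, 7, 9, 11, 10, 0, 12, 16, 13, 15, 14]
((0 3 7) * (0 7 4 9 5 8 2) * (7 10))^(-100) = (10)(0 8 9 3 2 5 4)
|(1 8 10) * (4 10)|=4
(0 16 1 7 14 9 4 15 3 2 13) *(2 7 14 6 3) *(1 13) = (0 16 13)(1 14 9 4 15 2)(3 7 6) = [16, 14, 1, 7, 15, 5, 3, 6, 8, 4, 10, 11, 12, 0, 9, 2, 13]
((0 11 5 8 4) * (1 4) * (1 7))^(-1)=((0 11 5 8 7 1 4))^(-1)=(0 4 1 7 8 5 11)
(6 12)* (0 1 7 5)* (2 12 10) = (0 1 7 5)(2 12 6 10) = [1, 7, 12, 3, 4, 0, 10, 5, 8, 9, 2, 11, 6]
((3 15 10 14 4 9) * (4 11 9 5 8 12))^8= ((3 15 10 14 11 9)(4 5 8 12))^8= (3 10 11)(9 15 14)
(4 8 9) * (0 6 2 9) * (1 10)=(0 6 2 9 4 8)(1 10)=[6, 10, 9, 3, 8, 5, 2, 7, 0, 4, 1]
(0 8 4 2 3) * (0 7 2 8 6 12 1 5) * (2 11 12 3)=(0 6 3 7 11 12 1 5)(4 8)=[6, 5, 2, 7, 8, 0, 3, 11, 4, 9, 10, 12, 1]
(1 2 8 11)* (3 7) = [0, 2, 8, 7, 4, 5, 6, 3, 11, 9, 10, 1] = (1 2 8 11)(3 7)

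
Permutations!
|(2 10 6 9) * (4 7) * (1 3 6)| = 6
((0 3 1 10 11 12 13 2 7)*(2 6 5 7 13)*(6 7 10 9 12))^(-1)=(0 7 13 2 12 9 1 3)(5 6 11 10)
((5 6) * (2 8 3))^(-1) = ((2 8 3)(5 6))^(-1) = (2 3 8)(5 6)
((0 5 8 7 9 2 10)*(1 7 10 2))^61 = (0 5 8 10)(1 7 9)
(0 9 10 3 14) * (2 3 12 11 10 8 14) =[9, 1, 3, 2, 4, 5, 6, 7, 14, 8, 12, 10, 11, 13, 0] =(0 9 8 14)(2 3)(10 12 11)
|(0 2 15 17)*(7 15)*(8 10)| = |(0 2 7 15 17)(8 10)| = 10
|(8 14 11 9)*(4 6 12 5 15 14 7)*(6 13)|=|(4 13 6 12 5 15 14 11 9 8 7)|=11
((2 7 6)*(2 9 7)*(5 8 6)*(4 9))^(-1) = ((4 9 7 5 8 6))^(-1) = (4 6 8 5 7 9)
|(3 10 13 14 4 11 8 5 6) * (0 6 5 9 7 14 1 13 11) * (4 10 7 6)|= 8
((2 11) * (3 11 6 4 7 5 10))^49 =(2 6 4 7 5 10 3 11)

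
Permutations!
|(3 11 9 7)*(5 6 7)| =6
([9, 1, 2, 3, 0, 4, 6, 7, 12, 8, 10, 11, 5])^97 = (0 9 8 12 5 4)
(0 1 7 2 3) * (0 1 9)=(0 9)(1 7 2 3)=[9, 7, 3, 1, 4, 5, 6, 2, 8, 0]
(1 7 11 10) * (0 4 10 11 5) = (11)(0 4 10 1 7 5) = [4, 7, 2, 3, 10, 0, 6, 5, 8, 9, 1, 11]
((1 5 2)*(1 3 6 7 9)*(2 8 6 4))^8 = (1 8 7)(2 4 3)(5 6 9)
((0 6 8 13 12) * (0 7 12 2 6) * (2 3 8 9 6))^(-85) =((3 8 13)(6 9)(7 12))^(-85) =(3 13 8)(6 9)(7 12)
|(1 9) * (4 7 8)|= 6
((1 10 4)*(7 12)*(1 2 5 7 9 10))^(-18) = ((2 5 7 12 9 10 4))^(-18) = (2 12 4 7 10 5 9)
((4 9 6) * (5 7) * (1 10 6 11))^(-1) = (1 11 9 4 6 10)(5 7)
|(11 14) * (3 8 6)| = |(3 8 6)(11 14)| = 6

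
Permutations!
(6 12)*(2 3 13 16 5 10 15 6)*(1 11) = (1 11)(2 3 13 16 5 10 15 6 12) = [0, 11, 3, 13, 4, 10, 12, 7, 8, 9, 15, 1, 2, 16, 14, 6, 5]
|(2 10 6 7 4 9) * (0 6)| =|(0 6 7 4 9 2 10)| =7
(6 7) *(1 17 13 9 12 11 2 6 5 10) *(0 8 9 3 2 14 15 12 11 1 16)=(0 8 9 11 14 15 12 1 17 13 3 2 6 7 5 10 16)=[8, 17, 6, 2, 4, 10, 7, 5, 9, 11, 16, 14, 1, 3, 15, 12, 0, 13]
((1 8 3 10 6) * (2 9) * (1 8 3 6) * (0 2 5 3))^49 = ((0 2 9 5 3 10 1)(6 8))^49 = (10)(6 8)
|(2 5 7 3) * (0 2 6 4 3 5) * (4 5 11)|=6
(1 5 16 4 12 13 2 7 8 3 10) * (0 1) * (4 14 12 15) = [1, 5, 7, 10, 15, 16, 6, 8, 3, 9, 0, 11, 13, 2, 12, 4, 14] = (0 1 5 16 14 12 13 2 7 8 3 10)(4 15)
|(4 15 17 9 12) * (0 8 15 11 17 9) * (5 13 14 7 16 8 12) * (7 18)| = 45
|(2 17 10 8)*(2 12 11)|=|(2 17 10 8 12 11)|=6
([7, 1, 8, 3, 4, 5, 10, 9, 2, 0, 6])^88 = [7, 1, 2, 3, 4, 5, 6, 9, 8, 0, 10]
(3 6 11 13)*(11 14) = (3 6 14 11 13) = [0, 1, 2, 6, 4, 5, 14, 7, 8, 9, 10, 13, 12, 3, 11]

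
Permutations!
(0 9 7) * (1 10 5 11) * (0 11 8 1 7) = [9, 10, 2, 3, 4, 8, 6, 11, 1, 0, 5, 7] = (0 9)(1 10 5 8)(7 11)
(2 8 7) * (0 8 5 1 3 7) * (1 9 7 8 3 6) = [3, 6, 5, 8, 4, 9, 1, 2, 0, 7] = (0 3 8)(1 6)(2 5 9 7)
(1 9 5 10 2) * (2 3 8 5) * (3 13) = (1 9 2)(3 8 5 10 13) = [0, 9, 1, 8, 4, 10, 6, 7, 5, 2, 13, 11, 12, 3]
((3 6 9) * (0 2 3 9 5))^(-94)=(9)(0 2 3 6 5)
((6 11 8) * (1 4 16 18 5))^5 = (18)(6 8 11)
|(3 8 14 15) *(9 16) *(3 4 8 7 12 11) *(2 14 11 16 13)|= 12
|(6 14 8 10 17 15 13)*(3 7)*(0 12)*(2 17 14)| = |(0 12)(2 17 15 13 6)(3 7)(8 10 14)| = 30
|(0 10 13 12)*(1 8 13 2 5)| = 8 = |(0 10 2 5 1 8 13 12)|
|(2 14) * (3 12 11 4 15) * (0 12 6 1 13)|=|(0 12 11 4 15 3 6 1 13)(2 14)|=18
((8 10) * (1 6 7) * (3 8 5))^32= ((1 6 7)(3 8 10 5))^32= (10)(1 7 6)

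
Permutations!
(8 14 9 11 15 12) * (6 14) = (6 14 9 11 15 12 8) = [0, 1, 2, 3, 4, 5, 14, 7, 6, 11, 10, 15, 8, 13, 9, 12]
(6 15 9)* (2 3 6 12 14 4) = (2 3 6 15 9 12 14 4) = [0, 1, 3, 6, 2, 5, 15, 7, 8, 12, 10, 11, 14, 13, 4, 9]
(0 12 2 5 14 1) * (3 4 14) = (0 12 2 5 3 4 14 1) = [12, 0, 5, 4, 14, 3, 6, 7, 8, 9, 10, 11, 2, 13, 1]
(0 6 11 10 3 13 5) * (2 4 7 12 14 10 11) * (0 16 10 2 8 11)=(0 6 8 11)(2 4 7 12 14)(3 13 5 16 10)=[6, 1, 4, 13, 7, 16, 8, 12, 11, 9, 3, 0, 14, 5, 2, 15, 10]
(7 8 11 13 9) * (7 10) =(7 8 11 13 9 10) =[0, 1, 2, 3, 4, 5, 6, 8, 11, 10, 7, 13, 12, 9]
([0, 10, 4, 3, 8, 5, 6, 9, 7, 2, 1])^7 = [0, 10, 8, 3, 7, 5, 6, 2, 9, 4, 1]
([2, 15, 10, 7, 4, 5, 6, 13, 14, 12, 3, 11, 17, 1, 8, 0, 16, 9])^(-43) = [13, 3, 1, 0, 4, 5, 6, 2, 14, 17, 15, 11, 9, 10, 8, 7, 16, 12]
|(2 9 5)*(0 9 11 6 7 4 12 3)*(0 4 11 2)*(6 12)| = |(0 9 5)(3 4 6 7 11 12)| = 6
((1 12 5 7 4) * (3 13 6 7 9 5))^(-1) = ((1 12 3 13 6 7 4)(5 9))^(-1) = (1 4 7 6 13 3 12)(5 9)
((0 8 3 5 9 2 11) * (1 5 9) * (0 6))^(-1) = (0 6 11 2 9 3 8)(1 5) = ((0 8 3 9 2 11 6)(1 5))^(-1)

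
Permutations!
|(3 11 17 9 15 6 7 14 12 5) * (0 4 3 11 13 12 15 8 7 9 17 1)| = |(17)(0 4 3 13 12 5 11 1)(6 9 8 7 14 15)| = 24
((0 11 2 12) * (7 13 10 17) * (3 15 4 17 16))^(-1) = ((0 11 2 12)(3 15 4 17 7 13 10 16))^(-1) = (0 12 2 11)(3 16 10 13 7 17 4 15)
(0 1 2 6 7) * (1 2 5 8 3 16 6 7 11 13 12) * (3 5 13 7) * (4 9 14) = [2, 13, 3, 16, 9, 8, 11, 0, 5, 14, 10, 7, 1, 12, 4, 15, 6] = (0 2 3 16 6 11 7)(1 13 12)(4 9 14)(5 8)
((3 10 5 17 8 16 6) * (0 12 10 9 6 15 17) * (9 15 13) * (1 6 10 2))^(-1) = (0 5 10 9 13 16 8 17 15 3 6 1 2 12)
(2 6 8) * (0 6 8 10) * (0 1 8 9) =[6, 8, 9, 3, 4, 5, 10, 7, 2, 0, 1] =(0 6 10 1 8 2 9)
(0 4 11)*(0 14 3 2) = [4, 1, 0, 2, 11, 5, 6, 7, 8, 9, 10, 14, 12, 13, 3] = (0 4 11 14 3 2)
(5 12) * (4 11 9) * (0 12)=(0 12 5)(4 11 9)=[12, 1, 2, 3, 11, 0, 6, 7, 8, 4, 10, 9, 5]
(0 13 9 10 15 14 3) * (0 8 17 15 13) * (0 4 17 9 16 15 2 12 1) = (0 4 17 2 12 1)(3 8 9 10 13 16 15 14) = [4, 0, 12, 8, 17, 5, 6, 7, 9, 10, 13, 11, 1, 16, 3, 14, 15, 2]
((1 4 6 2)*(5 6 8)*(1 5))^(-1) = (1 8 4)(2 6 5)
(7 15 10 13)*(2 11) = (2 11)(7 15 10 13) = [0, 1, 11, 3, 4, 5, 6, 15, 8, 9, 13, 2, 12, 7, 14, 10]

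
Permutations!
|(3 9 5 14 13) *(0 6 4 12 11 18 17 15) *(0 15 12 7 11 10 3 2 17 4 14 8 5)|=20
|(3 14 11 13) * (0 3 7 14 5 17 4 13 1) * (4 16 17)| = |(0 3 5 4 13 7 14 11 1)(16 17)| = 18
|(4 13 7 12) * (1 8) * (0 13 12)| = 6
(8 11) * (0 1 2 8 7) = (0 1 2 8 11 7) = [1, 2, 8, 3, 4, 5, 6, 0, 11, 9, 10, 7]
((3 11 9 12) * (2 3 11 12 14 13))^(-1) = (2 13 14 9 11 12 3)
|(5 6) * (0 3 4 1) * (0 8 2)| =6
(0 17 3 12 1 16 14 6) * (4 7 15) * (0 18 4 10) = (0 17 3 12 1 16 14 6 18 4 7 15 10) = [17, 16, 2, 12, 7, 5, 18, 15, 8, 9, 0, 11, 1, 13, 6, 10, 14, 3, 4]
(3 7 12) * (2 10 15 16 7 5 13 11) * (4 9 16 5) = (2 10 15 5 13 11)(3 4 9 16 7 12) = [0, 1, 10, 4, 9, 13, 6, 12, 8, 16, 15, 2, 3, 11, 14, 5, 7]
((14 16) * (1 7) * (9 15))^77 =((1 7)(9 15)(14 16))^77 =(1 7)(9 15)(14 16)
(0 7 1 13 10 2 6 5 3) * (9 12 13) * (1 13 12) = (0 7 13 10 2 6 5 3)(1 9) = [7, 9, 6, 0, 4, 3, 5, 13, 8, 1, 2, 11, 12, 10]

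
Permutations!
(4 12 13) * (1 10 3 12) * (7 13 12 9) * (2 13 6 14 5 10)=(1 2 13 4)(3 9 7 6 14 5 10)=[0, 2, 13, 9, 1, 10, 14, 6, 8, 7, 3, 11, 12, 4, 5]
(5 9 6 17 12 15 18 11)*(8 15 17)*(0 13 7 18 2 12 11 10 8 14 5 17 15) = (0 13 7 18 10 8)(2 12 15)(5 9 6 14)(11 17) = [13, 1, 12, 3, 4, 9, 14, 18, 0, 6, 8, 17, 15, 7, 5, 2, 16, 11, 10]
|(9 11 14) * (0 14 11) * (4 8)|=6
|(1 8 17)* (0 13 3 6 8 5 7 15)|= |(0 13 3 6 8 17 1 5 7 15)|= 10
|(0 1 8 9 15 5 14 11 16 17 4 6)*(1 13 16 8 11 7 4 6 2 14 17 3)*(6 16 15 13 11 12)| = 52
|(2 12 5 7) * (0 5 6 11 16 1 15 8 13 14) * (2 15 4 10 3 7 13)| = 12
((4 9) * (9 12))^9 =((4 12 9))^9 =(12)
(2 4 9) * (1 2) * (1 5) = (1 2 4 9 5) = [0, 2, 4, 3, 9, 1, 6, 7, 8, 5]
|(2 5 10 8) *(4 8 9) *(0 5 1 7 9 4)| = 9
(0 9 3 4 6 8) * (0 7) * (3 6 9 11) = [11, 1, 2, 4, 9, 5, 8, 0, 7, 6, 10, 3] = (0 11 3 4 9 6 8 7)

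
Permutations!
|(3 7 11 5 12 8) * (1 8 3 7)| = |(1 8 7 11 5 12 3)| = 7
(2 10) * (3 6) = (2 10)(3 6) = [0, 1, 10, 6, 4, 5, 3, 7, 8, 9, 2]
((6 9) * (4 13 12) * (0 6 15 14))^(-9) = (0 6 9 15 14)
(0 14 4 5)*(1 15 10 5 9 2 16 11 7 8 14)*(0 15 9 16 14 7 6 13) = [1, 9, 14, 3, 16, 15, 13, 8, 7, 2, 5, 6, 12, 0, 4, 10, 11] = (0 1 9 2 14 4 16 11 6 13)(5 15 10)(7 8)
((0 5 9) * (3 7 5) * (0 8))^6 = ((0 3 7 5 9 8))^6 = (9)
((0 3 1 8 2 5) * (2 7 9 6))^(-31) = (0 9 3 6 1 2 8 5 7)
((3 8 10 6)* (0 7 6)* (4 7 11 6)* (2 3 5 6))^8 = ((0 11 2 3 8 10)(4 7)(5 6))^8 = (0 2 8)(3 10 11)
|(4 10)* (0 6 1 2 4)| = |(0 6 1 2 4 10)| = 6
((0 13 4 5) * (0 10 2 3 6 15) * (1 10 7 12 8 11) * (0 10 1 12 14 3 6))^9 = ((0 13 4 5 7 14 3)(2 6 15 10)(8 11 12))^9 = (0 4 7 3 13 5 14)(2 6 15 10)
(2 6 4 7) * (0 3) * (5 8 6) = (0 3)(2 5 8 6 4 7) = [3, 1, 5, 0, 7, 8, 4, 2, 6]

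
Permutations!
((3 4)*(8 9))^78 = (9)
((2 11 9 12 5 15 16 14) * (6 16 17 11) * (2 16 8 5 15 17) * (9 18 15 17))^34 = ((2 6 8 5 9 12 17 11 18 15)(14 16))^34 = (2 9 18 8 17)(5 11 6 12 15)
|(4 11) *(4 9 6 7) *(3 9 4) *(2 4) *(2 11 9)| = |(11)(2 4 9 6 7 3)| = 6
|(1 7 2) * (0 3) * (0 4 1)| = |(0 3 4 1 7 2)| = 6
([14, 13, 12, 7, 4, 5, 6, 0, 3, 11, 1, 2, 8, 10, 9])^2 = [9, 10, 8, 0, 4, 5, 6, 14, 7, 2, 13, 12, 3, 1, 11]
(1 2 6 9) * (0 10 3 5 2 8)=(0 10 3 5 2 6 9 1 8)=[10, 8, 6, 5, 4, 2, 9, 7, 0, 1, 3]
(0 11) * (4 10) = (0 11)(4 10) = [11, 1, 2, 3, 10, 5, 6, 7, 8, 9, 4, 0]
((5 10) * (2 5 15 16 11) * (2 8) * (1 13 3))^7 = ((1 13 3)(2 5 10 15 16 11 8))^7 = (16)(1 13 3)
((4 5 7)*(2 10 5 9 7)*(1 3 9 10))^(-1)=((1 3 9 7 4 10 5 2))^(-1)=(1 2 5 10 4 7 9 3)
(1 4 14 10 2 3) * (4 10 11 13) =(1 10 2 3)(4 14 11 13) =[0, 10, 3, 1, 14, 5, 6, 7, 8, 9, 2, 13, 12, 4, 11]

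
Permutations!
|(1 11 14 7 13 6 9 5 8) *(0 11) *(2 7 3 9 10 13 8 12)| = 33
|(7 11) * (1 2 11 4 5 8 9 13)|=9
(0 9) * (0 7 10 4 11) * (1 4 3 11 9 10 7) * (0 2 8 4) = (0 10 3 11 2 8 4 9 1) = [10, 0, 8, 11, 9, 5, 6, 7, 4, 1, 3, 2]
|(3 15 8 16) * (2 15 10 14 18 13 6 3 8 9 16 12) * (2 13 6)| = 35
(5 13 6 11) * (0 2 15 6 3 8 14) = (0 2 15 6 11 5 13 3 8 14) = [2, 1, 15, 8, 4, 13, 11, 7, 14, 9, 10, 5, 12, 3, 0, 6]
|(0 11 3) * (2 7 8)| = 3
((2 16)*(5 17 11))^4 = ((2 16)(5 17 11))^4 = (5 17 11)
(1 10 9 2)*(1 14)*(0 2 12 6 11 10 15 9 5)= [2, 15, 14, 3, 4, 0, 11, 7, 8, 12, 5, 10, 6, 13, 1, 9]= (0 2 14 1 15 9 12 6 11 10 5)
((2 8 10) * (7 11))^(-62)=(11)(2 8 10)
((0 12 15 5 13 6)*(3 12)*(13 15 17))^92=(0 12 13)(3 17 6)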